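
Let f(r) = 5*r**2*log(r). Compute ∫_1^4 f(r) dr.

-35 + 640*log(2)/3

Integrate by parts once (u = ln r, dv = 5*r**2 dr).
An antiderivative is F(r) = 5*r**3*(3*log(r) - 1)/9.
Then F(4) - F(1) = (-320/9 + 640*log(2)/3) - (-5/9) = -35 + 640*log(2)/3.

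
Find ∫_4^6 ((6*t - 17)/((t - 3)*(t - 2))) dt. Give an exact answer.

Factor the denominator: t**2 - 5*t + 6 = (t - 2)(t - 3).
Partial fractions: (6*t - 17)/((t - 3)*(t - 2)) = 5/(t - 2) + 1/(t - 3).
An antiderivative is F(t) = log(t - 3) + 5*log(t - 2).
Then F(6) - F(4) = (log(3) + 10*log(2)) - (log(32)) = log(96).

log(96)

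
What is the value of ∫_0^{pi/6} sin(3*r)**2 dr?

pi/12

Use the identity sin^2(3*r) = (1 - cos(6*r))/2.
An antiderivative is F(r) = r/2 - sin(6*r)/12.
Then F(pi/6) - F(0) = (pi/12) - (0) = pi/12.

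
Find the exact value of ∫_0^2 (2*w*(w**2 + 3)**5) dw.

Let u = w**2 + 3, so du = 2*w dw. When w = 0, u = 3; when w = 2, u = 7.
The integral becomes ∫ u**5 du from 3 to 7, with antiderivative u**6/6.
Back in w: F(w) = (w**2 + 3)**6/6.
Then F(2) - F(0) = (117649/6) - (243/2) = 58460/3.

58460/3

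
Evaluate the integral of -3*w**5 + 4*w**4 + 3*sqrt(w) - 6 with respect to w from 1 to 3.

-922/5 + 6*sqrt(3)

By the power rule, an antiderivative is F(w) = -w**6/2 + 4*w**5/5 + 2*w**(3/2) - 6*w.
Then F(3) - F(1) = (-1881/10 + 6*sqrt(3)) - (-37/10) = -922/5 + 6*sqrt(3).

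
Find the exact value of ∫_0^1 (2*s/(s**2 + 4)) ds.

log(5/4)

Let u = s**2 + 4, so du = 2*s ds. When s = 0, u = 4; when s = 1, u = 5.
The integral becomes ∫ 1/u du from 4 to 5, with antiderivative log(u).
Back in s: F(s) = log(s**2 + 4).
Then F(1) - F(0) = (log(5)) - (log(4)) = log(5/4).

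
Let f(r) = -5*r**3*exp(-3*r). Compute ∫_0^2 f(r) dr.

Integrate by parts 3 times (u = r^3, dv = -5*exp(-3*r) dr).
An antiderivative is F(r) = (45*r**3 + 45*r**2 + 30*r + 10)*exp(-3*r)/27.
Then F(2) - F(0) = (610*exp(-6)/27) - (10/27) = -10/27 + 610*exp(-6)/27.

-10/27 + 610*exp(-6)/27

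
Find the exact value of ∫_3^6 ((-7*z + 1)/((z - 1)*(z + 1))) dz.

-4*log(7) - 3*log(5) + 11*log(2)

Factor the denominator: z**2 - 1 = (z + 1)(z - 1).
Partial fractions: (-7*z + 1)/((z - 1)*(z + 1)) = -4/(z + 1) - 3/(z - 1).
An antiderivative is F(z) = -3*log(z - 1) - 4*log(z + 1).
Then F(6) - F(3) = (-4*log(7) - 3*log(5)) - (-11*log(2)) = -4*log(7) - 3*log(5) + 11*log(2).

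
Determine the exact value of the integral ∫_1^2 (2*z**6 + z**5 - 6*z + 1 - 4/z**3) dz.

By the power rule, an antiderivative is F(z) = 2*z**7/7 + z**6/6 - 3*z**2 + z + 2/z**2.
Then F(2) - F(1) = (1585/42) - (19/42) = 261/7.

261/7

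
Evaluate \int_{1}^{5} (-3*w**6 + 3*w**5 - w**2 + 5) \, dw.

-539512/21

By the power rule, an antiderivative is F(w) = -3*w**7/7 + w**6/2 - w**3/3 + 5*w.
Then F(5) - F(1) = (-1078825/42) - (199/42) = -539512/21.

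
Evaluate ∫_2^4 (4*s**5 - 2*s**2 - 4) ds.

7928/3

By the power rule, an antiderivative is F(s) = 2*s**6/3 - 2*s**3/3 - 4*s.
Then F(4) - F(2) = (2672) - (88/3) = 7928/3.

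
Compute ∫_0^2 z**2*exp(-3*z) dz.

2/27 - 50*exp(-6)/27

Integrate by parts twice (u = z^2, dv = exp(-3*z) dz).
An antiderivative is F(z) = (-9*z**2 - 6*z - 2)*exp(-3*z)/27.
Then F(2) - F(0) = (-50*exp(-6)/27) - (-2/27) = 2/27 - 50*exp(-6)/27.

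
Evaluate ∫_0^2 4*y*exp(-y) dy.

4 - 12*exp(-2)

Integrate by parts once (u = y, dv = 4*exp(-y) dy).
An antiderivative is F(y) = (-4*y - 4)*exp(-y).
Then F(2) - F(0) = (-12*exp(-2)) - (-4) = 4 - 12*exp(-2).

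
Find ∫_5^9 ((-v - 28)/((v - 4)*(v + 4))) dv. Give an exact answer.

-6*log(3) - 4*log(5) + 3*log(13)

Factor the denominator: v**2 - 16 = (v + 4)(v - 4).
Partial fractions: (-v - 28)/((v - 4)*(v + 4)) = 3/(v + 4) - 4/(v - 4).
An antiderivative is F(v) = -4*log(v - 4) + 3*log(v + 4).
Then F(9) - F(5) = (-4*log(5) + 3*log(13)) - (6*log(3)) = -6*log(3) - 4*log(5) + 3*log(13).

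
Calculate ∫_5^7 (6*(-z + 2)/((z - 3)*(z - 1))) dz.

Factor the denominator: z**2 - 4*z + 3 = (z - 1)(z - 3).
Partial fractions: 6*(-z + 2)/((z - 3)*(z - 1)) = -3/(z - 1) - 3/(z - 3).
An antiderivative is F(z) = -3*log(z - 3) - 3*log(z - 1).
Then F(7) - F(5) = (-9*log(2) - 3*log(3)) - (-9*log(2)) = -log(27).

-log(27)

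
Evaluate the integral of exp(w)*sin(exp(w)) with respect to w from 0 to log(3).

Let u = exp(w), so du = exp(w) dw. When w = 0, u = 1; when w = log(3), u = 3.
The integral becomes ∫ sin(u) du from 1 to 3, with antiderivative -cos(u).
Back in w: F(w) = -cos(exp(w)).
Then F(log(3)) - F(0) = (-cos(3)) - (-cos(1)) = cos(1) - cos(3).

cos(1) - cos(3)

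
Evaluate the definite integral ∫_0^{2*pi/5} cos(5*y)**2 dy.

pi/5

Use the identity cos^2(5*y) = (1 + cos(10*y))/2.
An antiderivative is F(y) = y/2 + sin(10*y)/20.
Then F(2*pi/5) - F(0) = (pi/5) - (0) = pi/5.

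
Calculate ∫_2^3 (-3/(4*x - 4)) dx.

An antiderivative is F(x) = -3*log(4*x - 4)/4.
Then F(3) - F(2) = (-9*log(2)/4) - (-3*log(2)/2) = -3*log(2)/4.

-3*log(2)/4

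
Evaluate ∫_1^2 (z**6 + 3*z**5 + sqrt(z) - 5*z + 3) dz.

By the power rule, an antiderivative is F(z) = z**7/7 + z**6/2 + 2*z**(3/2)/3 - 5*z**2/2 + 3*z.
Then F(2) - F(1) = (4*sqrt(2)/3 + 324/7) - (38/21) = 4*sqrt(2)/3 + 934/21.

4*sqrt(2)/3 + 934/21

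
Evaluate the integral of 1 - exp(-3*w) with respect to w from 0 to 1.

exp(-3)/3 + 2/3

An antiderivative is F(w) = w + exp(-3*w)/3.
Then F(1) - F(0) = (exp(-3)/3 + 1) - (1/3) = exp(-3)/3 + 2/3.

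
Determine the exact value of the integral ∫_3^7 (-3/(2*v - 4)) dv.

-3*log(5)/2

An antiderivative is F(v) = -3*log(2*v - 4)/2.
Then F(7) - F(3) = (-3*log(10)/2) - (-3*log(2)/2) = -3*log(5)/2.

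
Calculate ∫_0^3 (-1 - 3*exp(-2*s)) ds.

-9/2 + 3*exp(-6)/2

An antiderivative is F(s) = -s + 3*exp(-2*s)/2.
Then F(3) - F(0) = (-3 + 3*exp(-6)/2) - (3/2) = -9/2 + 3*exp(-6)/2.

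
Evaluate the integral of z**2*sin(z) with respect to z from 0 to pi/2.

-2 + pi

Integrate by parts twice (u = z^2, dv = sin(z) dz).
An antiderivative is F(z) = -z**2*cos(z) + 2*z*sin(z) + 2*cos(z).
Then F(pi/2) - F(0) = (pi) - (2) = -2 + pi.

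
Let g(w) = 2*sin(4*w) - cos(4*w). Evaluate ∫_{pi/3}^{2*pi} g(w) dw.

-3/4 - sqrt(3)/8

An antiderivative is F(w) = -sin(4*w)/4 - cos(4*w)/2.
Then F(2*pi) - F(pi/3) = (-1/2) - (sqrt(3)/8 + 1/4) = -3/4 - sqrt(3)/8.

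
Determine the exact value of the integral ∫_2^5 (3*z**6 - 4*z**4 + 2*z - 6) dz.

1083456/35

By the power rule, an antiderivative is F(z) = 3*z**7/7 - 4*z**5/5 + z**2 - 6*z.
Then F(5) - F(2) = (216840/7) - (744/35) = 1083456/35.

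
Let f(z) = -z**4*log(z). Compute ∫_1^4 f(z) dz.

Integrate by parts once (u = ln z, dv = -z**4 dz).
An antiderivative is F(z) = -z**5*(5*log(z) - 1)/25.
Then F(4) - F(1) = (1024/25 - 2048*log(2)/5) - (1/25) = 1023/25 - 2048*log(2)/5.

1023/25 - 2048*log(2)/5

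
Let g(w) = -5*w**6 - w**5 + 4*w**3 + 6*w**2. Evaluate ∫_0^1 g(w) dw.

By the power rule, an antiderivative is F(w) = -5*w**7/7 - w**6/6 + w**4 + 2*w**3.
Then F(1) - F(0) = (89/42) - (0) = 89/42.

89/42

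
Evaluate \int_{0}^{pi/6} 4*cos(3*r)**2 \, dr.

pi/3

Use the identity cos^2(3*r) = (1 + cos(6*r))/2.
An antiderivative is F(r) = 2*r + sin(6*r)/3.
Then F(pi/6) - F(0) = (pi/3) - (0) = pi/3.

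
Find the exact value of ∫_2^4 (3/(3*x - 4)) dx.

log(4)

An antiderivative is F(x) = log(3*x - 4).
Then F(4) - F(2) = (log(8)) - (log(2)) = log(4).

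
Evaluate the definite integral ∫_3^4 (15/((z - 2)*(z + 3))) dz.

-3*log(7) + 3*log(3) + 6*log(2)

Factor the denominator: z**2 + z - 6 = (z + 3)(z - 2).
Partial fractions: 15/((z - 2)*(z + 3)) = -3/(z + 3) + 3/(z - 2).
An antiderivative is F(z) = 3*log(z - 2) - 3*log(z + 3).
Then F(4) - F(3) = (-3*log(7) + 3*log(2)) - (-3*log(3) - 3*log(2)) = -3*log(7) + 3*log(3) + 6*log(2).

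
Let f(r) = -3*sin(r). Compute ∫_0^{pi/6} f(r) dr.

-3 + 3*sqrt(3)/2

An antiderivative is F(r) = 3*cos(r).
Then F(pi/6) - F(0) = (3*sqrt(3)/2) - (3) = -3 + 3*sqrt(3)/2.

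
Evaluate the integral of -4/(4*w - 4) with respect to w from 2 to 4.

-log(3)

An antiderivative is F(w) = -log(4*w - 4).
Then F(4) - F(2) = (-log(12)) - (-log(4)) = -log(3).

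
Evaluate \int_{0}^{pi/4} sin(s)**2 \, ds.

Use the identity sin^2(s) = (1 - cos(2*s))/2.
An antiderivative is F(s) = s/2 - sin(2*s)/4.
Then F(pi/4) - F(0) = (-1/4 + pi/8) - (0) = -1/4 + pi/8.

-1/4 + pi/8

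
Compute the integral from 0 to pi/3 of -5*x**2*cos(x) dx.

Integrate by parts twice (u = x^2, dv = -5*cos(x) dx).
An antiderivative is F(x) = -5*x**2*sin(x) - 10*x*cos(x) + 10*sin(x).
Then F(pi/3) - F(0) = (-5*pi/3 - 5*sqrt(3)*pi**2/18 + 5*sqrt(3)) - (0) = -5*pi/3 - 5*sqrt(3)*pi**2/18 + 5*sqrt(3).

-5*pi/3 - 5*sqrt(3)*pi**2/18 + 5*sqrt(3)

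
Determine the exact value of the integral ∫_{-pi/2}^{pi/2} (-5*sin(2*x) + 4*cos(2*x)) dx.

0

An antiderivative is F(x) = 2*sin(2*x) + 5*cos(2*x)/2.
Then F(pi/2) - F(-pi/2) = (-5/2) - (-5/2) = 0.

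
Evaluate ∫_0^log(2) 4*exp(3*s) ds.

Let u = exp(s), so du = exp(s) ds. When s = 0, u = 1; when s = log(2), u = 2.
The integral becomes 4·∫ u**2 du from 1 to 2, with antiderivative 4*u**3/3.
Back in s: F(s) = 4*exp(3*s)/3.
Then F(log(2)) - F(0) = (32/3) - (4/3) = 28/3.

28/3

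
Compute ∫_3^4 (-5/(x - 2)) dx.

An antiderivative is F(x) = -5*log(x - 2).
Then F(4) - F(3) = (-log(32)) - (0) = -log(32).

-log(32)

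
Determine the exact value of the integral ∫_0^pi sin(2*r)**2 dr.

pi/2

Use the identity sin^2(2*r) = (1 - cos(4*r))/2.
An antiderivative is F(r) = r/2 - sin(4*r)/8.
Then F(pi) - F(0) = (pi/2) - (0) = pi/2.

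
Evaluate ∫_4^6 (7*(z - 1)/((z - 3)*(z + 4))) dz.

-10*log(2) + 2*log(3) + 5*log(5)

Factor the denominator: z**2 + z - 12 = (z + 4)(z - 3).
Partial fractions: 7*(z - 1)/((z - 3)*(z + 4)) = 5/(z + 4) + 2/(z - 3).
An antiderivative is F(z) = 2*log(z - 3) + 5*log(z + 4).
Then F(6) - F(4) = (2*log(3) + 5*log(2) + 5*log(5)) - (15*log(2)) = -10*log(2) + 2*log(3) + 5*log(5).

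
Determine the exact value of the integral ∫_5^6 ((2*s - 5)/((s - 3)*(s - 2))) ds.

Factor the denominator: s**2 - 5*s + 6 = (s - 2)(s - 3).
Partial fractions: (2*s - 5)/((s - 3)*(s - 2)) = 1/(s - 2) + 1/(s - 3).
An antiderivative is F(s) = log(s - 3) + log(s - 2).
Then F(6) - F(5) = (log(12)) - (log(6)) = log(2).

log(2)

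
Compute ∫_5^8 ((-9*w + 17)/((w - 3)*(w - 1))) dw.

Factor the denominator: w**2 - 4*w + 3 = (w - 1)(w - 3).
Partial fractions: (-9*w + 17)/((w - 3)*(w - 1)) = -4/(w - 1) - 5/(w - 3).
An antiderivative is F(w) = -5*log(w - 3) - 4*log(w - 1).
Then F(8) - F(5) = (-5*log(5) - 4*log(7)) - (-13*log(2)) = -5*log(5) - 4*log(7) + 13*log(2).

-5*log(5) - 4*log(7) + 13*log(2)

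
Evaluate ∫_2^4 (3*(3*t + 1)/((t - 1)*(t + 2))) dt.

-5*log(2) + 9*log(3)

Factor the denominator: t**2 + t - 2 = (t + 2)(t - 1).
Partial fractions: 3*(3*t + 1)/((t - 1)*(t + 2)) = 5/(t + 2) + 4/(t - 1).
An antiderivative is F(t) = 4*log(t - 1) + 5*log(t + 2).
Then F(4) - F(2) = (5*log(2) + 9*log(3)) - (10*log(2)) = -5*log(2) + 9*log(3).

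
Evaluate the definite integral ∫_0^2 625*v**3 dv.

2500

Let u = 5*v, so du = 5 dv. When v = 0, u = 0; when v = 2, u = 10.
The integral becomes ∫ u**3 du from 0 to 10, with antiderivative u**4/4.
Back in v: F(v) = 625*v**4/4.
Then F(2) - F(0) = (2500) - (0) = 2500.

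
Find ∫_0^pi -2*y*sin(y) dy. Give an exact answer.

Integrate by parts once (u = y, dv = -2*sin(y) dy).
An antiderivative is F(y) = 2*y*cos(y) - 2*sin(y).
Then F(pi) - F(0) = (-2*pi) - (0) = -2*pi.

-2*pi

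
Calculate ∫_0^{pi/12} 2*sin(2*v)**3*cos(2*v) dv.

Let u = sin(2*v), so du = 2*cos(2*v) dv. When v = 0, u = 0; when v = pi/12, u = 1/2.
The integral becomes ∫ u**3 du from 0 to 1/2, with antiderivative u**4/4.
Back in v: F(v) = sin(2*v)**4/4.
Then F(pi/12) - F(0) = (1/64) - (0) = 1/64.

1/64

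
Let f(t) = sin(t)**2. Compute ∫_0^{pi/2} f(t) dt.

pi/4

Use the identity sin^2(t) = (1 - cos(2*t))/2.
An antiderivative is F(t) = t/2 - sin(2*t)/4.
Then F(pi/2) - F(0) = (pi/4) - (0) = pi/4.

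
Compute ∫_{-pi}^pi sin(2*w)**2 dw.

Use the identity sin^2(2*w) = (1 - cos(4*w))/2.
An antiderivative is F(w) = w/2 - sin(4*w)/8.
Then F(pi) - F(-pi) = (pi/2) - (-pi/2) = pi.

pi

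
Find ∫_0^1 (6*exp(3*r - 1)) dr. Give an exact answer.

Let u = 3*r - 1, so du = 3 dr. When r = 0, u = -1; when r = 1, u = 2.
The integral becomes 2·∫ exp(u) du from -1 to 2, with antiderivative 2*exp(u).
Back in r: F(r) = 2*exp(3*r - 1).
Then F(1) - F(0) = (2*exp(2)) - (2*exp(-1)) = -(2 - 2*exp(3))*exp(-1).

-(2 - 2*exp(3))*exp(-1)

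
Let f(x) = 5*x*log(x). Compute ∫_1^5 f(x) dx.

-30 + 125*log(5)/2

Integrate by parts once (u = ln x, dv = 5*x dx).
An antiderivative is F(x) = 5*x**2*(2*log(x) - 1)/4.
Then F(5) - F(1) = (-125/4 + 125*log(5)/2) - (-5/4) = -30 + 125*log(5)/2.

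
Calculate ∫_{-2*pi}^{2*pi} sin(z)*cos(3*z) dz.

Use the identity sin(z)cos(3*z) = [sin(4*z) + sin(-2*z)]/2.
An antiderivative is F(z) = cos(2*z)/4 - cos(4*z)/8.
Then F(2*pi) - F(-2*pi) = (1/8) - (1/8) = 0.

0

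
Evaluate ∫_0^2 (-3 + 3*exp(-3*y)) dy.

-5 - exp(-6)

An antiderivative is F(y) = -3*y - exp(-3*y).
Then F(2) - F(0) = (-6 - exp(-6)) - (-1) = -5 - exp(-6).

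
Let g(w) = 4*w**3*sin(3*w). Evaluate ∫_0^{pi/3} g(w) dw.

4*pi*(-6 + pi**2)/81

Integrate by parts 3 times (u = w^3, dv = 4*sin(3*w) dw).
An antiderivative is F(w) = -4*w**3*cos(3*w)/3 + 4*w**2*sin(3*w)/3 + 8*w*cos(3*w)/9 - 8*sin(3*w)/27.
Then F(pi/3) - F(0) = (4*pi*(-6 + pi**2)/81) - (0) = 4*pi*(-6 + pi**2)/81.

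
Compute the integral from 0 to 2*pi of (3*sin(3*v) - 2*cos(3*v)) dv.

An antiderivative is F(v) = -2*sin(3*v)/3 - cos(3*v).
Then F(2*pi) - F(0) = (-1) - (-1) = 0.

0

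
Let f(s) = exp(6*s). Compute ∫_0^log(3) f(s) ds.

Let u = exp(s), so du = exp(s) ds. When s = 0, u = 1; when s = log(3), u = 3.
The integral becomes ∫ u**5 du from 1 to 3, with antiderivative u**6/6.
Back in s: F(s) = exp(6*s)/6.
Then F(log(3)) - F(0) = (243/2) - (1/6) = 364/3.

364/3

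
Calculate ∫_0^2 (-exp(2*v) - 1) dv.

-exp(4)/2 - 3/2

An antiderivative is F(v) = -exp(2*v)/2 - v.
Then F(2) - F(0) = (-exp(4)/2 - 2) - (-1/2) = -exp(4)/2 - 3/2.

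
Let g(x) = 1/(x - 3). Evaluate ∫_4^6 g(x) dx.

log(3)

An antiderivative is F(x) = log(x - 3).
Then F(6) - F(4) = (log(3)) - (0) = log(3).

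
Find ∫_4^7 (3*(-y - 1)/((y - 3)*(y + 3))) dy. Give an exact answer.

Factor the denominator: y**2 - 9 = (y + 3)(y - 3).
Partial fractions: 3*(-y - 1)/((y - 3)*(y + 3)) = -1/(y + 3) - 2/(y - 3).
An antiderivative is F(y) = -2*log(y - 3) - log(y + 3).
Then F(7) - F(4) = (-5*log(2) - log(5)) - (-log(7)) = -5*log(2) - log(5) + log(7).

-5*log(2) - log(5) + log(7)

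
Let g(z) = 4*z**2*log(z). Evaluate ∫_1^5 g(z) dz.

Integrate by parts once (u = ln z, dv = 4*z**2 dz).
An antiderivative is F(z) = 4*z**3*(3*log(z) - 1)/9.
Then F(5) - F(1) = (-500/9 + 500*log(5)/3) - (-4/9) = -496/9 + 500*log(5)/3.

-496/9 + 500*log(5)/3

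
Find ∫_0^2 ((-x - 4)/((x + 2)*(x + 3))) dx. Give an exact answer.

Factor the denominator: x**2 + 5*x + 6 = (x + 3)(x + 2).
Partial fractions: (-x - 4)/((x + 2)*(x + 3)) = 1/(x + 3) - 2/(x + 2).
An antiderivative is F(x) = -2*log(x + 2) + log(x + 3).
Then F(2) - F(0) = (log(5/16)) - (log(3/4)) = log(5/12).

log(5/12)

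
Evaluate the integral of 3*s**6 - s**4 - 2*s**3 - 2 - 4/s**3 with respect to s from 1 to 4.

By the power rule, an antiderivative is F(s) = 3*s**7/7 - s**5/5 - s**4/2 - 2*s + 2/s**2.
Then F(4) - F(1) = (1870691/280) - (-19/70) = 1870767/280.

1870767/280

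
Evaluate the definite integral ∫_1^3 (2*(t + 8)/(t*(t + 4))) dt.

-2*log(7) + 2*log(5) + 4*log(3)

Factor the denominator: t**2 + 4*t = (t + 4)t.
Partial fractions: 2*(t + 8)/(t*(t + 4)) = -2/(t + 4) + 4/t.
An antiderivative is F(t) = 4*log(t) - 2*log(t + 4).
Then F(3) - F(1) = (log(81/49)) - (-log(25)) = -2*log(7) + 2*log(5) + 4*log(3).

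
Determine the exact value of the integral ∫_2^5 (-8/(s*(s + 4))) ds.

Factor the denominator: s**2 + 4*s = (s + 4)s.
Partial fractions: -8/(s*(s + 4)) = 2/(s + 4) - 2/s.
An antiderivative is F(s) = -2*log(s) + 2*log(s + 4).
Then F(5) - F(2) = (log(81/25)) - (log(9)) = log(9/25).

log(9/25)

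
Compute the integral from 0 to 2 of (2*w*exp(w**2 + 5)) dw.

-exp(5) + exp(9)

Let u = w**2 + 5, so du = 2*w dw. When w = 0, u = 5; when w = 2, u = 9.
The integral becomes ∫ exp(u) du from 5 to 9, with antiderivative exp(u).
Back in w: F(w) = exp(w**2 + 5).
Then F(2) - F(0) = (exp(9)) - (exp(5)) = -exp(5) + exp(9).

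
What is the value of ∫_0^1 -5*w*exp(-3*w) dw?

Integrate by parts once (u = w, dv = -5*exp(-3*w) dw).
An antiderivative is F(w) = (15*w + 5)*exp(-3*w)/9.
Then F(1) - F(0) = (20*exp(-3)/9) - (5/9) = -5/9 + 20*exp(-3)/9.

-5/9 + 20*exp(-3)/9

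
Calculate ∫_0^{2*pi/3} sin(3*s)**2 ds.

pi/3

Use the identity sin^2(3*s) = (1 - cos(6*s))/2.
An antiderivative is F(s) = s/2 - sin(6*s)/12.
Then F(2*pi/3) - F(0) = (pi/3) - (0) = pi/3.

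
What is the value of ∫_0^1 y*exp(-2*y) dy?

Integrate by parts once (u = y, dv = exp(-2*y) dy).
An antiderivative is F(y) = (-2*y - 1)*exp(-2*y)/4.
Then F(1) - F(0) = (-3*exp(-2)/4) - (-1/4) = (-3 + exp(2))*exp(-2)/4.

(-3 + exp(2))*exp(-2)/4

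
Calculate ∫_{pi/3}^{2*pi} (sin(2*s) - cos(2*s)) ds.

An antiderivative is F(s) = -sin(2*s)/2 - cos(2*s)/2.
Then F(2*pi) - F(pi/3) = (-1/2) - (1/4 - sqrt(3)/4) = -3/4 + sqrt(3)/4.

-3/4 + sqrt(3)/4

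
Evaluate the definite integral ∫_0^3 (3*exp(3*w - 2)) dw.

Let u = 3*w - 2, so du = 3 dw. When w = 0, u = -2; when w = 3, u = 7.
The integral becomes ∫ exp(u) du from -2 to 7, with antiderivative exp(u).
Back in w: F(w) = exp(3*w - 2).
Then F(3) - F(0) = (exp(7)) - (exp(-2)) = -(1 - exp(9))*exp(-2).

-(1 - exp(9))*exp(-2)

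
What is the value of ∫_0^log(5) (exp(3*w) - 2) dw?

124/3 - log(25)

An antiderivative is F(w) = exp(3*w)/3 - 2*w.
Then F(log(5)) - F(0) = (125/3 - log(25)) - (1/3) = 124/3 - log(25).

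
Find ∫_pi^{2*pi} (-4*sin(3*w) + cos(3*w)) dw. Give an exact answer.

An antiderivative is F(w) = sin(3*w)/3 + 4*cos(3*w)/3.
Then F(2*pi) - F(pi) = (4/3) - (-4/3) = 8/3.

8/3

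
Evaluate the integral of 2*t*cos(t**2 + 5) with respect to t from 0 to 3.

-sin(5) + sin(14)

Let u = t**2 + 5, so du = 2*t dt. When t = 0, u = 5; when t = 3, u = 14.
The integral becomes ∫ cos(u) du from 5 to 14, with antiderivative sin(u).
Back in t: F(t) = sin(t**2 + 5).
Then F(3) - F(0) = (sin(14)) - (sin(5)) = -sin(5) + sin(14).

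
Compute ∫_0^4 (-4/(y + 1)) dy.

An antiderivative is F(y) = -4*log(y + 1).
Then F(4) - F(0) = (-4*log(5)) - (0) = -4*log(5).

-4*log(5)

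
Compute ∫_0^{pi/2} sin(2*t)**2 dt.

Use the identity sin^2(2*t) = (1 - cos(4*t))/2.
An antiderivative is F(t) = t/2 - sin(4*t)/8.
Then F(pi/2) - F(0) = (pi/4) - (0) = pi/4.

pi/4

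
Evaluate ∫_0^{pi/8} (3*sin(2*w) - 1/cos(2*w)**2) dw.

An antiderivative is F(w) = -3*cos(2*w)/2 - tan(2*w)/2.
Then F(pi/8) - F(0) = (-3*sqrt(2)/4 - 1/2) - (-3/2) = 1 - 3*sqrt(2)/4.

1 - 3*sqrt(2)/4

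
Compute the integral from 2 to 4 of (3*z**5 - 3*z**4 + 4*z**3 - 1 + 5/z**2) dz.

By the power rule, an antiderivative is F(z) = z**6/2 - 3*z**5/5 + z**4 - z - 5/z.
Then F(4) - F(2) = (33687/20) - (243/10) = 33201/20.

33201/20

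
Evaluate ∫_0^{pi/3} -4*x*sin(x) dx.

-2*sqrt(3) + 2*pi/3

Integrate by parts once (u = x, dv = -4*sin(x) dx).
An antiderivative is F(x) = 4*x*cos(x) - 4*sin(x).
Then F(pi/3) - F(0) = (-2*sqrt(3) + 2*pi/3) - (0) = -2*sqrt(3) + 2*pi/3.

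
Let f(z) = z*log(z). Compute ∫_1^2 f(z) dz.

Integrate by parts once (u = ln z, dv = z dz).
An antiderivative is F(z) = z**2*(2*log(z) - 1)/4.
Then F(2) - F(1) = (-1 + log(4)) - (-1/4) = -3/4 + log(4).

-3/4 + log(4)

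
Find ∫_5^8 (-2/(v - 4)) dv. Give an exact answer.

-log(16)

An antiderivative is F(v) = -2*log(v - 4).
Then F(8) - F(5) = (-log(16)) - (0) = -log(16).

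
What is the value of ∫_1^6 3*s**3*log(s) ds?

Integrate by parts once (u = ln s, dv = 3*s**3 ds).
An antiderivative is F(s) = 3*s**4*(4*log(s) - 1)/16.
Then F(6) - F(1) = (-243 + 972*log(2) + 972*log(3)) - (-3/16) = -3885/16 + 972*log(2) + 972*log(3).

-3885/16 + 972*log(2) + 972*log(3)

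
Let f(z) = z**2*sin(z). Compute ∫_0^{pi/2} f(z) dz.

-2 + pi

Integrate by parts twice (u = z^2, dv = sin(z) dz).
An antiderivative is F(z) = -z**2*cos(z) + 2*z*sin(z) + 2*cos(z).
Then F(pi/2) - F(0) = (pi) - (2) = -2 + pi.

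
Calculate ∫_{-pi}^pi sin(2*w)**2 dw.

pi

Use the identity sin^2(2*w) = (1 - cos(4*w))/2.
An antiderivative is F(w) = w/2 - sin(4*w)/8.
Then F(pi) - F(-pi) = (pi/2) - (-pi/2) = pi.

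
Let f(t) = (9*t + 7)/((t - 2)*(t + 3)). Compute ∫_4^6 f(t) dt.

-4*log(7) + 5*log(2) + 8*log(3)

Factor the denominator: t**2 + t - 6 = (t + 3)(t - 2).
Partial fractions: (9*t + 7)/((t - 2)*(t + 3)) = 4/(t + 3) + 5/(t - 2).
An antiderivative is F(t) = 5*log(t - 2) + 4*log(t + 3).
Then F(6) - F(4) = (10*log(2) + 8*log(3)) - (5*log(2) + 4*log(7)) = -4*log(7) + 5*log(2) + 8*log(3).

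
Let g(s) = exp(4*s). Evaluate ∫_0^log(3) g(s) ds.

Let u = exp(s), so du = exp(s) ds. When s = 0, u = 1; when s = log(3), u = 3.
The integral becomes ∫ u**3 du from 1 to 3, with antiderivative u**4/4.
Back in s: F(s) = exp(4*s)/4.
Then F(log(3)) - F(0) = (81/4) - (1/4) = 20.

20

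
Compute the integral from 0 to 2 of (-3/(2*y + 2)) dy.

An antiderivative is F(y) = -3*log(2*y + 2)/2.
Then F(2) - F(0) = (-3*log(6)/2) - (-3*log(2)/2) = -3*log(3)/2.

-3*log(3)/2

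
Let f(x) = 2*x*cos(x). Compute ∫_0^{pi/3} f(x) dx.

Integrate by parts once (u = x, dv = 2*cos(x) dx).
An antiderivative is F(x) = 2*x*sin(x) + 2*cos(x).
Then F(pi/3) - F(0) = (1 + sqrt(3)*pi/3) - (2) = -1 + sqrt(3)*pi/3.

-1 + sqrt(3)*pi/3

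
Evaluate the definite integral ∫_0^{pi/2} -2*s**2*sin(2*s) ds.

Integrate by parts twice (u = s^2, dv = -2*sin(2*s) ds).
An antiderivative is F(s) = s**2*cos(2*s) - s*sin(2*s) - cos(2*s)/2.
Then F(pi/2) - F(0) = (1/2 - pi**2/4) - (-1/2) = 1 - pi**2/4.

1 - pi**2/4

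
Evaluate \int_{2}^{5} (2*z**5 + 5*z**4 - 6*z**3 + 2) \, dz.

By the power rule, an antiderivative is F(z) = z**6/3 + z**5 - 3*z**4/2 + 2*z.
Then F(5) - F(2) = (44435/6) - (100/3) = 14745/2.

14745/2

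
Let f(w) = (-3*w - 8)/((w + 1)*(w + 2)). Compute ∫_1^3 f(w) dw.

-5*log(2) - 2*log(3) + 2*log(5)

Factor the denominator: w**2 + 3*w + 2 = (w + 2)(w + 1).
Partial fractions: (-3*w - 8)/((w + 1)*(w + 2)) = 2/(w + 2) - 5/(w + 1).
An antiderivative is F(w) = -5*log(w + 1) + 2*log(w + 2).
Then F(3) - F(1) = (-10*log(2) + 2*log(5)) - (log(9/32)) = -5*log(2) - 2*log(3) + 2*log(5).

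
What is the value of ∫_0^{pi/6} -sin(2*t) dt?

-1/4

An antiderivative is F(t) = cos(2*t)/2.
Then F(pi/6) - F(0) = (1/4) - (1/2) = -1/4.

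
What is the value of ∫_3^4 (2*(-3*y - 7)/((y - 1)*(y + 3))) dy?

Factor the denominator: y**2 + 2*y - 3 = (y + 3)(y - 1).
Partial fractions: 2*(-3*y - 7)/((y - 1)*(y + 3)) = -1/(y + 3) - 5/(y - 1).
An antiderivative is F(y) = -5*log(y - 1) - log(y + 3).
Then F(4) - F(3) = (-5*log(3) - log(7)) - (-6*log(2) - log(3)) = -4*log(3) - log(7) + 6*log(2).

-4*log(3) - log(7) + 6*log(2)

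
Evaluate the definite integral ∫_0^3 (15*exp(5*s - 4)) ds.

-(3 - 3*exp(15))*exp(-4)

Let u = 5*s - 4, so du = 5 ds. When s = 0, u = -4; when s = 3, u = 11.
The integral becomes 3·∫ exp(u) du from -4 to 11, with antiderivative 3*exp(u).
Back in s: F(s) = 3*exp(5*s - 4).
Then F(3) - F(0) = (3*exp(11)) - (3*exp(-4)) = -(3 - 3*exp(15))*exp(-4).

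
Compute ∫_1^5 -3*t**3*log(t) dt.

Integrate by parts once (u = ln t, dv = -3*t**3 dt).
An antiderivative is F(t) = -3*t**4*(4*log(t) - 1)/16.
Then F(5) - F(1) = (1875/16 - 1875*log(5)/4) - (3/16) = 117 - 1875*log(5)/4.

117 - 1875*log(5)/4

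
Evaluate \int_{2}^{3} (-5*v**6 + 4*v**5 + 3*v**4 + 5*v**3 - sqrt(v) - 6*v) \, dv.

-350503/420 - 2*sqrt(3) + 4*sqrt(2)/3

By the power rule, an antiderivative is F(v) = -5*v**7/7 + 2*v**6/3 + 3*v**5/5 + 5*v**4/4 - 2*v**(3/2)/3 - 3*v**2.
Then F(3) - F(2) = (-119853/140 - 2*sqrt(3)) - (-2264/105 - 4*sqrt(2)/3) = -350503/420 - 2*sqrt(3) + 4*sqrt(2)/3.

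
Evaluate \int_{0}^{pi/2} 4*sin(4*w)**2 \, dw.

Use the identity sin^2(4*w) = (1 - cos(8*w))/2.
An antiderivative is F(w) = 2*w - sin(8*w)/4.
Then F(pi/2) - F(0) = (pi) - (0) = pi.

pi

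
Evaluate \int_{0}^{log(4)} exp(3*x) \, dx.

21

Let u = exp(x), so du = exp(x) dx. When x = 0, u = 1; when x = log(4), u = 4.
The integral becomes ∫ u**2 du from 1 to 4, with antiderivative u**3/3.
Back in x: F(x) = exp(3*x)/3.
Then F(log(4)) - F(0) = (64/3) - (1/3) = 21.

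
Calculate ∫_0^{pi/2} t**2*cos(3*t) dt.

2/27 - pi**2/12

Integrate by parts twice (u = t^2, dv = cos(3*t) dt).
An antiderivative is F(t) = t**2*sin(3*t)/3 + 2*t*cos(3*t)/9 - 2*sin(3*t)/27.
Then F(pi/2) - F(0) = (2/27 - pi**2/12) - (0) = 2/27 - pi**2/12.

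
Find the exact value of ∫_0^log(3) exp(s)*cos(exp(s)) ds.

Let u = exp(s), so du = exp(s) ds. When s = 0, u = 1; when s = log(3), u = 3.
The integral becomes ∫ cos(u) du from 1 to 3, with antiderivative sin(u).
Back in s: F(s) = sin(exp(s)).
Then F(log(3)) - F(0) = (sin(3)) - (sin(1)) = -sin(1) + sin(3).

-sin(1) + sin(3)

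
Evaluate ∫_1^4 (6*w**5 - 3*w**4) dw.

17406/5

By the power rule, an antiderivative is F(w) = w**6 - 3*w**5/5.
Then F(4) - F(1) = (17408/5) - (2/5) = 17406/5.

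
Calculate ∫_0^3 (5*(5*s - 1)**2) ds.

Let u = 5*s - 1, so du = 5 ds. When s = 0, u = -1; when s = 3, u = 14.
The integral becomes ∫ u**2 du from -1 to 14, with antiderivative u**3/3.
Back in s: F(s) = (5*s - 1)**3/3.
Then F(3) - F(0) = (2744/3) - (-1/3) = 915.

915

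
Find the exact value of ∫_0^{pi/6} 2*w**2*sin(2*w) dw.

-1/4 - pi**2/72 + sqrt(3)*pi/12

Integrate by parts twice (u = w^2, dv = 2*sin(2*w) dw).
An antiderivative is F(w) = -w**2*cos(2*w) + w*sin(2*w) + cos(2*w)/2.
Then F(pi/6) - F(0) = (-pi**2/72 + 1/4 + sqrt(3)*pi/12) - (1/2) = -1/4 - pi**2/72 + sqrt(3)*pi/12.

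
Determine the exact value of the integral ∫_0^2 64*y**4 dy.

Let u = 2*y, so du = 2 dy. When y = 0, u = 0; when y = 2, u = 4.
The integral becomes 2·∫ u**4 du from 0 to 4, with antiderivative 2*u**5/5.
Back in y: F(y) = 64*y**5/5.
Then F(2) - F(0) = (2048/5) - (0) = 2048/5.

2048/5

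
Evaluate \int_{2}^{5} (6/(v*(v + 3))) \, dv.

-8*log(2) + 4*log(5)

Factor the denominator: v**2 + 3*v = (v + 3)v.
Partial fractions: 6/(v*(v + 3)) = -2/(v + 3) + 2/v.
An antiderivative is F(v) = 2*log(v) - 2*log(v + 3).
Then F(5) - F(2) = (log(25/64)) - (log(4/25)) = -8*log(2) + 4*log(5).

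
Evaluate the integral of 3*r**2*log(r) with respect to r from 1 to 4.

Integrate by parts once (u = ln r, dv = 3*r**2 dr).
An antiderivative is F(r) = r**3*(3*log(r) - 1)/3.
Then F(4) - F(1) = (-64/3 + 128*log(2)) - (-1/3) = -21 + 128*log(2).

-21 + 128*log(2)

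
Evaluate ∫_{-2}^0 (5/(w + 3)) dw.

An antiderivative is F(w) = 5*log(w + 3).
Then F(0) - F(-2) = (5*log(3)) - (0) = 5*log(3).

5*log(3)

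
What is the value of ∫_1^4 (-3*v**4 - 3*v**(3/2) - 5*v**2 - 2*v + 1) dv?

-768

By the power rule, an antiderivative is F(v) = -6*v**(5/2)/5 - 3*v**5/5 - 5*v**3/3 - v**2 + v.
Then F(4) - F(1) = (-11572/15) - (-52/15) = -768.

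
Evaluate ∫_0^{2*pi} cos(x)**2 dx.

pi

Use the identity cos^2(x) = (1 + cos(2*x))/2.
An antiderivative is F(x) = x/2 + sin(2*x)/4.
Then F(2*pi) - F(0) = (pi) - (0) = pi.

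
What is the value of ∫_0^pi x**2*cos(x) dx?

-2*pi

Integrate by parts twice (u = x^2, dv = cos(x) dx).
An antiderivative is F(x) = x**2*sin(x) + 2*x*cos(x) - 2*sin(x).
Then F(pi) - F(0) = (-2*pi) - (0) = -2*pi.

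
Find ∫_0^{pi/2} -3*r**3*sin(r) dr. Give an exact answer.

18 - 9*pi**2/4

Integrate by parts 3 times (u = r^3, dv = -3*sin(r) dr).
An antiderivative is F(r) = 3*r**3*cos(r) - 9*r**2*sin(r) - 18*r*cos(r) + 18*sin(r).
Then F(pi/2) - F(0) = (18 - 9*pi**2/4) - (0) = 18 - 9*pi**2/4.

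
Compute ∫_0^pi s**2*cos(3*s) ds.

Integrate by parts twice (u = s^2, dv = cos(3*s) ds).
An antiderivative is F(s) = s**2*sin(3*s)/3 + 2*s*cos(3*s)/9 - 2*sin(3*s)/27.
Then F(pi) - F(0) = (-2*pi/9) - (0) = -2*pi/9.

-2*pi/9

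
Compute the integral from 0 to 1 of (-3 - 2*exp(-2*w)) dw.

An antiderivative is F(w) = -3*w + exp(-2*w).
Then F(1) - F(0) = (-3 + exp(-2)) - (1) = -4 + exp(-2).

-4 + exp(-2)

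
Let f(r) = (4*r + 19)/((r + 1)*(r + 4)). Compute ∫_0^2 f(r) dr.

log(2) + 4*log(3)

Factor the denominator: r**2 + 5*r + 4 = (r + 4)(r + 1).
Partial fractions: (4*r + 19)/((r + 1)*(r + 4)) = -1/(r + 4) + 5/(r + 1).
An antiderivative is F(r) = 5*log(r + 1) - log(r + 4).
Then F(2) - F(0) = (log(81/2)) - (-log(4)) = log(2) + 4*log(3).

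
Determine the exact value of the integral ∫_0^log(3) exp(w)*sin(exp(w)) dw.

cos(1) - cos(3)

Let u = exp(w), so du = exp(w) dw. When w = 0, u = 1; when w = log(3), u = 3.
The integral becomes ∫ sin(u) du from 1 to 3, with antiderivative -cos(u).
Back in w: F(w) = -cos(exp(w)).
Then F(log(3)) - F(0) = (-cos(3)) - (-cos(1)) = cos(1) - cos(3).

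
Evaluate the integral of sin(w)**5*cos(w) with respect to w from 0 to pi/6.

Let u = sin(w), so du = cos(w) dw. When w = 0, u = 0; when w = pi/6, u = 1/2.
The integral becomes ∫ u**5 du from 0 to 1/2, with antiderivative u**6/6.
Back in w: F(w) = sin(w)**6/6.
Then F(pi/6) - F(0) = (1/384) - (0) = 1/384.

1/384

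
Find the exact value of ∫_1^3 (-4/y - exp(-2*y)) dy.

An antiderivative is F(y) = -4*log(y) + exp(-2*y)/2.
Then F(3) - F(1) = (-4*log(3) + exp(-6)/2) - (exp(-2)/2) = (-8*exp(6)*log(3) - exp(4) + 1)*exp(-6)/2.

(-8*exp(6)*log(3) - exp(4) + 1)*exp(-6)/2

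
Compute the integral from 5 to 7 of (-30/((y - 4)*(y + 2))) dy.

Factor the denominator: y**2 - 2*y - 8 = (y + 2)(y - 4).
Partial fractions: -30/((y - 4)*(y + 2)) = 5/(y + 2) - 5/(y - 4).
An antiderivative is F(y) = -5*log(y - 4) + 5*log(y + 2).
Then F(7) - F(5) = (5*log(3)) - (5*log(7)) = -5*log(7) + 5*log(3).

-5*log(7) + 5*log(3)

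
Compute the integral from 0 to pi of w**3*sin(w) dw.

pi*(-6 + pi**2)

Integrate by parts 3 times (u = w^3, dv = sin(w) dw).
An antiderivative is F(w) = -w**3*cos(w) + 3*w**2*sin(w) + 6*w*cos(w) - 6*sin(w).
Then F(pi) - F(0) = (pi*(-6 + pi**2)) - (0) = pi*(-6 + pi**2).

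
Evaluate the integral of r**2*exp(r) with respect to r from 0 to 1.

-2 + E

Integrate by parts twice (u = r^2, dv = exp(r) dr).
An antiderivative is F(r) = (r**2 - 2*r + 2)*exp(r).
Then F(1) - F(0) = (E) - (2) = -2 + E.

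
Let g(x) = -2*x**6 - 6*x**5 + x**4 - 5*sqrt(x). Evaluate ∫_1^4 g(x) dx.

By the power rule, an antiderivative is F(x) = -2*x**7/7 - x**6 + x**5/5 - 10*x**(3/2)/3.
Then F(4) - F(1) = (-902896/105) - (-464/105) = -902432/105.

-902432/105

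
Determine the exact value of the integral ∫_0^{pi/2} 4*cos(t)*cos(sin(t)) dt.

Let u = sin(t), so du = cos(t) dt. When t = 0, u = 0; when t = pi/2, u = 1.
The integral becomes 4·∫ cos(u) du from 0 to 1, with antiderivative 4*sin(u).
Back in t: F(t) = 4*sin(sin(t)).
Then F(pi/2) - F(0) = (4*sin(1)) - (0) = 4*sin(1).

4*sin(1)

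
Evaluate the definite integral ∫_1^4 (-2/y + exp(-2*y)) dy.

(-8*exp(8)*log(2) - 1 + exp(6))*exp(-8)/2

An antiderivative is F(y) = -2*log(y) - exp(-2*y)/2.
Then F(4) - F(1) = (-4*log(2) - exp(-8)/2) - (-exp(-2)/2) = (-8*exp(8)*log(2) - 1 + exp(6))*exp(-8)/2.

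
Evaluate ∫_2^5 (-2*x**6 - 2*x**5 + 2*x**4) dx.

By the power rule, an antiderivative is F(x) = -2*x**7/7 - x**6/3 + 2*x**5/5.
Then F(5) - F(2) = (-551875/21) - (-4736/105) = -918213/35.

-918213/35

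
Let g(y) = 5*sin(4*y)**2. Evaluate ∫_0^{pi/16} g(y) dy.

Use the identity sin^2(4*y) = (1 - cos(8*y))/2.
An antiderivative is F(y) = 5*y/2 - 5*sin(8*y)/16.
Then F(pi/16) - F(0) = (-5/16 + 5*pi/32) - (0) = -5/16 + 5*pi/32.

-5/16 + 5*pi/32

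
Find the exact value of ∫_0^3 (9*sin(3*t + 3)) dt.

3*cos(3) - 3*cos(12)

Let u = 3*t + 3, so du = 3 dt. When t = 0, u = 3; when t = 3, u = 12.
The integral becomes 3·∫ sin(u) du from 3 to 12, with antiderivative -3*cos(u).
Back in t: F(t) = -3*cos(3*t + 3).
Then F(3) - F(0) = (-3*cos(12)) - (-3*cos(3)) = 3*cos(3) - 3*cos(12).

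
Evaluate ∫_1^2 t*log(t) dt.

-3/4 + log(4)

Integrate by parts once (u = ln t, dv = t dt).
An antiderivative is F(t) = t**2*(2*log(t) - 1)/4.
Then F(2) - F(1) = (-1 + log(4)) - (-1/4) = -3/4 + log(4).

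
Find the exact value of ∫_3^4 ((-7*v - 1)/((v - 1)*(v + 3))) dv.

-5*log(7) + 3*log(3) + 7*log(2)

Factor the denominator: v**2 + 2*v - 3 = (v + 3)(v - 1).
Partial fractions: (-7*v - 1)/((v - 1)*(v + 3)) = -5/(v + 3) - 2/(v - 1).
An antiderivative is F(v) = -2*log(v - 1) - 5*log(v + 3).
Then F(4) - F(3) = (-5*log(7) - 2*log(3)) - (-5*log(3) - 7*log(2)) = -5*log(7) + 3*log(3) + 7*log(2).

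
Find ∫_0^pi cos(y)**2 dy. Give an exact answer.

pi/2

Use the identity cos^2(y) = (1 + cos(2*y))/2.
An antiderivative is F(y) = y/2 + sin(2*y)/4.
Then F(pi) - F(0) = (pi/2) - (0) = pi/2.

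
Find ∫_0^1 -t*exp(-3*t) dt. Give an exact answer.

(4 - exp(3))*exp(-3)/9

Integrate by parts once (u = t, dv = -exp(-3*t) dt).
An antiderivative is F(t) = (3*t + 1)*exp(-3*t)/9.
Then F(1) - F(0) = (4*exp(-3)/9) - (1/9) = (4 - exp(3))*exp(-3)/9.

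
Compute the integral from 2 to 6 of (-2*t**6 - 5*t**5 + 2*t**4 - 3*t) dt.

By the power rule, an antiderivative is F(t) = -2*t**7/7 - 5*t**6/6 + 2*t**5/5 - 3*t**2/2.
Then F(6) - F(2) = (-4053186/35) - (-8726/105) = -12150832/105.

-12150832/105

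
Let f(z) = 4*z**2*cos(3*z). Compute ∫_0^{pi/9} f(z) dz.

-4*sqrt(3)/27 + 2*sqrt(3)*pi**2/243 + 4*pi/81

Integrate by parts twice (u = z^2, dv = 4*cos(3*z) dz).
An antiderivative is F(z) = 4*z**2*sin(3*z)/3 + 8*z*cos(3*z)/9 - 8*sin(3*z)/27.
Then F(pi/9) - F(0) = (-4*sqrt(3)/27 + 2*sqrt(3)*pi**2/243 + 4*pi/81) - (0) = -4*sqrt(3)/27 + 2*sqrt(3)*pi**2/243 + 4*pi/81.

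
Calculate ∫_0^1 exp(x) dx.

-1 + E

An antiderivative is F(x) = exp(x).
Then F(1) - F(0) = (E) - (1) = -1 + E.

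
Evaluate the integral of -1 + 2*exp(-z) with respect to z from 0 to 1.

1 - 2*exp(-1)

An antiderivative is F(z) = -z - 2*exp(-z).
Then F(1) - F(0) = (-1 - 2*exp(-1)) - (-2) = 1 - 2*exp(-1).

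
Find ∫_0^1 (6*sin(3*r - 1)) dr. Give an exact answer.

-2*cos(2) + 2*cos(1)

Let u = 3*r - 1, so du = 3 dr. When r = 0, u = -1; when r = 1, u = 2.
The integral becomes 2·∫ sin(u) du from -1 to 2, with antiderivative -2*cos(u).
Back in r: F(r) = -2*cos(3*r - 1).
Then F(1) - F(0) = (-2*cos(2)) - (-2*cos(1)) = -2*cos(2) + 2*cos(1).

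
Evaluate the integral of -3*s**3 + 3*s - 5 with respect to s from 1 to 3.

By the power rule, an antiderivative is F(s) = -3*s**4/4 + 3*s**2/2 - 5*s.
Then F(3) - F(1) = (-249/4) - (-17/4) = -58.

-58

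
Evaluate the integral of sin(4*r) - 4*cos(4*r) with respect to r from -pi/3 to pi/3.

sqrt(3)

An antiderivative is F(r) = -sin(4*r) - cos(4*r)/4.
Then F(pi/3) - F(-pi/3) = (1/8 + sqrt(3)/2) - (1/8 - sqrt(3)/2) = sqrt(3).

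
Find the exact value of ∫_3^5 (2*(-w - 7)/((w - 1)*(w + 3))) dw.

-log(9)

Factor the denominator: w**2 + 2*w - 3 = (w + 3)(w - 1).
Partial fractions: 2*(-w - 7)/((w - 1)*(w + 3)) = 2/(w + 3) - 4/(w - 1).
An antiderivative is F(w) = -4*log(w - 1) + 2*log(w + 3).
Then F(5) - F(3) = (-log(4)) - (log(9/4)) = -log(9).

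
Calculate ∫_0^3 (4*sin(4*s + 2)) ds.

cos(2) - cos(14)

Let u = 4*s + 2, so du = 4 ds. When s = 0, u = 2; when s = 3, u = 14.
The integral becomes ∫ sin(u) du from 2 to 14, with antiderivative -cos(u).
Back in s: F(s) = -cos(4*s + 2).
Then F(3) - F(0) = (-cos(14)) - (-cos(2)) = cos(2) - cos(14).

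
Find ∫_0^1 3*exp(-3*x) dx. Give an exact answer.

1 - exp(-3)

An antiderivative is F(x) = -exp(-3*x).
Then F(1) - F(0) = (-exp(-3)) - (-1) = 1 - exp(-3).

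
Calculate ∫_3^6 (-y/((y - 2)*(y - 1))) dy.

Factor the denominator: y**2 - 3*y + 2 = (y - 1)(y - 2).
Partial fractions: -y/((y - 2)*(y - 1)) = 1/(y - 1) - 2/(y - 2).
An antiderivative is F(y) = -2*log(y - 2) + log(y - 1).
Then F(6) - F(3) = (log(5/16)) - (log(2)) = log(5/32).

log(5/32)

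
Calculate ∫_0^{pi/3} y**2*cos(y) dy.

Integrate by parts twice (u = y^2, dv = cos(y) dy).
An antiderivative is F(y) = y**2*sin(y) + 2*y*cos(y) - 2*sin(y).
Then F(pi/3) - F(0) = (-sqrt(3) + sqrt(3)*pi**2/18 + pi/3) - (0) = -sqrt(3) + sqrt(3)*pi**2/18 + pi/3.

-sqrt(3) + sqrt(3)*pi**2/18 + pi/3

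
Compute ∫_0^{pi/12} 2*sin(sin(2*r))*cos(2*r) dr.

1 - cos(1/2)

Let u = sin(2*r), so du = 2*cos(2*r) dr. When r = 0, u = 0; when r = pi/12, u = 1/2.
The integral becomes ∫ sin(u) du from 0 to 1/2, with antiderivative -cos(u).
Back in r: F(r) = -cos(sin(2*r)).
Then F(pi/12) - F(0) = (-cos(1/2)) - (-1) = 1 - cos(1/2).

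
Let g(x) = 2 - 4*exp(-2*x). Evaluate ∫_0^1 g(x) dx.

2*exp(-2)

An antiderivative is F(x) = 2*x + 2*exp(-2*x).
Then F(1) - F(0) = (2*exp(-2) + 2) - (2) = 2*exp(-2).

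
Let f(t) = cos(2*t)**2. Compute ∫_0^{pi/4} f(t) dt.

Use the identity cos^2(2*t) = (1 + cos(4*t))/2.
An antiderivative is F(t) = t/2 + sin(4*t)/8.
Then F(pi/4) - F(0) = (pi/8) - (0) = pi/8.

pi/8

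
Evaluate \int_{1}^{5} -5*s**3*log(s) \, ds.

Integrate by parts once (u = ln s, dv = -5*s**3 ds).
An antiderivative is F(s) = -5*s**4*(4*log(s) - 1)/16.
Then F(5) - F(1) = (3125/16 - 3125*log(5)/4) - (5/16) = 195 - 3125*log(5)/4.

195 - 3125*log(5)/4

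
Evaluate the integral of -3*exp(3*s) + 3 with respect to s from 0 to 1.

An antiderivative is F(s) = -exp(3*s) + 3*s.
Then F(1) - F(0) = (3 - exp(3)) - (-1) = 4 - exp(3).

4 - exp(3)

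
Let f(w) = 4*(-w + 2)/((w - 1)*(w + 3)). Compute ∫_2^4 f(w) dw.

-5*log(7) + log(3) + 5*log(5)

Factor the denominator: w**2 + 2*w - 3 = (w + 3)(w - 1).
Partial fractions: 4*(-w + 2)/((w - 1)*(w + 3)) = -5/(w + 3) + 1/(w - 1).
An antiderivative is F(w) = log(w - 1) - 5*log(w + 3).
Then F(4) - F(2) = (-5*log(7) + log(3)) - (-5*log(5)) = -5*log(7) + log(3) + 5*log(5).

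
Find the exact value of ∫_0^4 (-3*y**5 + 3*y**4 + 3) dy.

By the power rule, an antiderivative is F(y) = -y**6/2 + 3*y**5/5 + 3*y.
Then F(4) - F(0) = (-7108/5) - (0) = -7108/5.

-7108/5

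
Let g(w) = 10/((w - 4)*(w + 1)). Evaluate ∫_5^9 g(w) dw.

Factor the denominator: w**2 - 3*w - 4 = (w + 1)(w - 4).
Partial fractions: 10/((w - 4)*(w + 1)) = -2/(w + 1) + 2/(w - 4).
An antiderivative is F(w) = 2*log(w - 4) - 2*log(w + 1).
Then F(9) - F(5) = (-log(4)) - (-log(36)) = log(9).

log(9)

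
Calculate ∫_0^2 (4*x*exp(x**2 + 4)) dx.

Let u = x**2 + 4, so du = 2*x dx. When x = 0, u = 4; when x = 2, u = 8.
The integral becomes 2·∫ exp(u) du from 4 to 8, with antiderivative 2*exp(u).
Back in x: F(x) = 2*exp(x**2 + 4).
Then F(2) - F(0) = (2*exp(8)) - (2*exp(4)) = -2*(1 - exp(4))*exp(4).

-2*(1 - exp(4))*exp(4)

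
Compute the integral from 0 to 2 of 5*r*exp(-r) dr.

5 - 15*exp(-2)

Integrate by parts once (u = r, dv = 5*exp(-r) dr).
An antiderivative is F(r) = (-5*r - 5)*exp(-r).
Then F(2) - F(0) = (-15*exp(-2)) - (-5) = 5 - 15*exp(-2).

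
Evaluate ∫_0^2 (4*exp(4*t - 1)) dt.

Let u = 4*t - 1, so du = 4 dt. When t = 0, u = -1; when t = 2, u = 7.
The integral becomes ∫ exp(u) du from -1 to 7, with antiderivative exp(u).
Back in t: F(t) = exp(4*t - 1).
Then F(2) - F(0) = (exp(7)) - (exp(-1)) = -(1 - exp(8))*exp(-1).

-(1 - exp(8))*exp(-1)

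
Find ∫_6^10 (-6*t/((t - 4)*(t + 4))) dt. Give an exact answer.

Factor the denominator: t**2 - 16 = (t + 4)(t - 4).
Partial fractions: -6*t/((t - 4)*(t + 4)) = -3/(t + 4) - 3/(t - 4).
An antiderivative is F(t) = -3*log(t - 4) - 3*log(t + 4).
Then F(10) - F(6) = (-3*log(7) - 6*log(2) - 3*log(3)) - (-3*log(5) - 6*log(2)) = -3*log(7) - 3*log(3) + 3*log(5).

-3*log(7) - 3*log(3) + 3*log(5)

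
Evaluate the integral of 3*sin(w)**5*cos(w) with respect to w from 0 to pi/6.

Let u = sin(w), so du = cos(w) dw. When w = 0, u = 0; when w = pi/6, u = 1/2.
The integral becomes 3·∫ u**5 du from 0 to 1/2, with antiderivative u**6/2.
Back in w: F(w) = sin(w)**6/2.
Then F(pi/6) - F(0) = (1/128) - (0) = 1/128.

1/128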